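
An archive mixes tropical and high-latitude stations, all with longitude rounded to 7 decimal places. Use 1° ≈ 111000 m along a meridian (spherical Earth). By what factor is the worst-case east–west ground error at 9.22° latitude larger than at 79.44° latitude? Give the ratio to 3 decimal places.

Rounding to 7 decimal places leaves the longitude within ±5e-08° of the true value.
At 9.22°: 5e-08° × 111000 × cos 9.22° = 5e-08 × 111000 × 0.9871 ≈ 0.0054783 m.
At 79.44°: 5e-08° × 111000 × cos 79.44° = 5e-08 × 111000 × 0.1833 ≈ 0.0010171 m.
Ratio: 0.0054783 / 0.0010171 = cos 9.22° / cos 79.44° ≈ 5.3861.

5.386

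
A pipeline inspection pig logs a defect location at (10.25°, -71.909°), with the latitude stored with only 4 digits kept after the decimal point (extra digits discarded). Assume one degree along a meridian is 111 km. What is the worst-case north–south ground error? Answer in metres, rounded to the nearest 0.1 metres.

11.1 metres

Truncating at 4 decimal places can drop up to a full unit in the last place, so the latitude may be off by as much as 0.0001°.
Along the meridian that is 0.0001° × 111000 m/° = 11.1 m.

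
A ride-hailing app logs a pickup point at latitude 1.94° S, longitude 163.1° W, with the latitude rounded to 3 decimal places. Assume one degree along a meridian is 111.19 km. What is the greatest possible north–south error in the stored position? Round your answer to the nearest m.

Rounding to 3 decimal places leaves the latitude within ±0.0005° of the true value.
North–south distance: 0.0005° × 111190 m/° = 55.595 m.

56 m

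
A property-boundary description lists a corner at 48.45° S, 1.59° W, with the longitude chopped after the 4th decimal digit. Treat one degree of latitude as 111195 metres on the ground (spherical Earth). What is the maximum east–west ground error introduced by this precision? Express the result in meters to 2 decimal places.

7.38 meters

Truncating at 4 decimal places can drop up to a full unit in the last place, so the longitude may be off by as much as 0.0001°.
Parallels shrink by cos φ, so at 48.45° a degree of longitude is 111195 × 0.6633 ≈ 73752.7 m.
East–west error: 0.0001° × 73752.7 m/° ≈ 7.37527 m.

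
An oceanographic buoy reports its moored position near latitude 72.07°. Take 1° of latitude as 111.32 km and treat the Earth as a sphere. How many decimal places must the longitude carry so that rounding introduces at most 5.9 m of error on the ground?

At 72.07° one degree of longitude covers 111320 × cos 72.07° ≈ 111320 × 0.3079 ≈ 34270.4 m.
N decimal places → at most half a unit in the last place, 0.5 × 10⁻ᴺ° = 34270.4/2 × 10⁻ᴺ m.
Need 0.5 × 34270.4 × 10⁻ᴺ ≤ 5.9 → 10⁻ᴺ ≤ 3.443e-04, so N ≥ 3.46.
So 4 decimal places suffice (1.71 m); 3 would allow up to 17.1 m.

4 decimal places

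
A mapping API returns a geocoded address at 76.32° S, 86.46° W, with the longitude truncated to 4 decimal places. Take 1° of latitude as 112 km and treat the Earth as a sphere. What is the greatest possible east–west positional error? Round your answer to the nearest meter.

Truncating at 4 decimal places can drop up to a full unit in the last place, so the longitude may be off by as much as 0.0001°.
Parallels shrink by cos φ, so at 76.32° a degree of longitude is 112000 × 0.2365 ≈ 26487.9 m.
So at most 0.0001° × 26487.9 ≈ 2.64879 m east–west.

3 meters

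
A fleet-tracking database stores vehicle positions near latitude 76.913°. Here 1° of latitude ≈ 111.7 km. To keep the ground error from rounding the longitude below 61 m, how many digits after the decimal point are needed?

3 decimal places

At 76.913° one degree of longitude covers 111700 × cos 76.913° ≈ 111700 × 0.2264 ≈ 25292.3 m.
Rounding to N decimal places gives at most 0.5 × 10⁻ᴺ degrees of error, i.e. 0.5 × 10⁻ᴺ × 25292.3 m.
Setting 12646.1 × 10⁻ᴺ ≤ 61 gives 10ᴺ ≥ 207.3, i.e. N ≥ 2.32.
N = 2 would give 126 m (too coarse); N = 3 gives 12.6 m ≤ 61 m.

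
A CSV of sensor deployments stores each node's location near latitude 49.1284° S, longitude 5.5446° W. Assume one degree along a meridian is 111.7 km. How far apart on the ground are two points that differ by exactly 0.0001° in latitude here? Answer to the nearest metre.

Along a meridian 0.0001° is 0.0001 × 111700 = 11.17 m.

11 metres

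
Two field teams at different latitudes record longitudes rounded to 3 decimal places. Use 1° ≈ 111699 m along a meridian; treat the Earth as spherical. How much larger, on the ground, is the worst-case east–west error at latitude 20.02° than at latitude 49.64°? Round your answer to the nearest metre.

16 metres

Rounding to 3 decimal places leaves the longitude within ±0.0005° of the true value.
At 20.02°: 0.0005° × 111699 × cos 20.02° = 0.0005 × 111699 × 0.9396 ≈ 52.475 m.
Error at 49.64° = 0.0005° × 111699 × cos 49.64° ≈ 55.849 × 0.6476 = 36.167 m.
So the lower-latitude error exceeds the higher by 52.475 − 36.167 = 16.307 m.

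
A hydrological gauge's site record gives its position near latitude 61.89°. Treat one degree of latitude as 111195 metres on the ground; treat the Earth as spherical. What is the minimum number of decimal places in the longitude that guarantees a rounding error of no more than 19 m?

4

At 61.89° one degree of longitude covers 111195 × cos 61.89° ≈ 111195 × 0.4712 ≈ 52391.3 m.
N decimal places → at most half a unit in the last place, 0.5 × 10⁻ᴺ° = 52391.3/2 × 10⁻ᴺ m.
Setting 26195.6 × 10⁻ᴺ ≤ 19 gives 10ᴺ ≥ 1379, i.e. N ≥ 3.14.
N = 3 would give 26.2 m (too coarse); N = 4 gives 2.62 m ≤ 19 m.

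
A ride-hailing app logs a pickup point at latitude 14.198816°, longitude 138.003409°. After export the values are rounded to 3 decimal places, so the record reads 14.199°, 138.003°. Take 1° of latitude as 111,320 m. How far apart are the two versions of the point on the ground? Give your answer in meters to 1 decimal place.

Δlat = 14.198816 − 14.199 = -0.000184°; Δlon = 138.003409 − 138.003 = +0.000409°.
North–south shift: -0.000184 × 111320 = -20.4829 m.
E–W at 14.199°: 0.000409° × 111320 × cos 14.199° = 0.000409 × 111320 × 0.9694 ≈ 44.1389 m.
Hypotenuse of the two orthogonal shifts: √(20.4829² + 44.1389²) = 48.66 m.

48.7 meters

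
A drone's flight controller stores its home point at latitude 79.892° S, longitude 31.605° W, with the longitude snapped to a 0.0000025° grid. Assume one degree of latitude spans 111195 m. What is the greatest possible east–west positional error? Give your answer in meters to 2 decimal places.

With a 0.0000025° grid the true value lies within half a step, ±0.0000025°/2 = ±1.25e-06°, of the stored one.
At latitude 79.892° a degree of longitude spans 111195 m × cos 79.892° = 111195 × 0.1755 ≈ 19515.2 m.
East–west error: 1.25e-06° × 19515.2 m/° ≈ 0.024394 m.

0.02 meters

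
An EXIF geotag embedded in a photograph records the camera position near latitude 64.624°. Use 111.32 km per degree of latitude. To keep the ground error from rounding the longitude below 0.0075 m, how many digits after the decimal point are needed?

7 decimal places

At 64.624° one degree of longitude covers 111320 × cos 64.624° ≈ 111320 × 0.4286 ≈ 47706.9 m.
Rounding to N decimal places gives at most 0.5 × 10⁻ᴺ degrees of error, i.e. 0.5 × 10⁻ᴺ × 47706.9 m.
Need 0.5 × 47706.9 × 10⁻ᴺ ≤ 0.0075 → 10⁻ᴺ ≤ 3.144e-07, so N ≥ 6.50.
At 6 places the error can reach 0.0239 m, but 7 places keeps it to 0.00239 m.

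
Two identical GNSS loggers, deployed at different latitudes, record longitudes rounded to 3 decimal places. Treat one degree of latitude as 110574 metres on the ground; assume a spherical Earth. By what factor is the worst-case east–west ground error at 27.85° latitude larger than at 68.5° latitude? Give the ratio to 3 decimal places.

2.412

Rounding to 3 decimal places leaves the longitude within ±0.0005° of the true value.
At 27.85°: 0.0005° × 110574 × cos 27.85° = 0.0005 × 110574 × 0.8842 ≈ 48.883 m.
Error at 68.5° = 0.0005° × 110574 × cos 68.5° ≈ 55.287 × 0.3665 = 20.263 m.
The ratio reduces to cos 27.85° / cos 68.5° = 0.8842/0.3665 ≈ 2.4125.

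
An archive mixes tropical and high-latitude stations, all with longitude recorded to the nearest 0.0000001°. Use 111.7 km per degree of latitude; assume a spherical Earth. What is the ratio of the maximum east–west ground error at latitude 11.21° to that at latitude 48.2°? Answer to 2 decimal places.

1.47

Rounding to 7 decimal places leaves the longitude within ±5e-08° of the true value.
Error at 11.21° = 5e-08° × 111700 × cos 11.21° ≈ 0.005585 × 0.9809 = 0.0054784 m.
Error at 48.2° = 5e-08° × 111700 × cos 48.2° ≈ 0.005585 × 0.6665 = 0.0037226 m.
Ratio: 0.0054784 / 0.0037226 = cos 11.21° / cos 48.2° ≈ 1.4717.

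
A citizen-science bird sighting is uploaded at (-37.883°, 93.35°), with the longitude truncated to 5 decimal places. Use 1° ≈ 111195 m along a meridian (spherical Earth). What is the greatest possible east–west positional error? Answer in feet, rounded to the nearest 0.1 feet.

2.9 feet

Truncating at 5 decimal places can drop up to a full unit in the last place, so the longitude may be off by as much as 1e-05°.
Parallels shrink by cos φ, so at 37.883° a degree of longitude is 111195 × 0.7893 ≈ 87762.5 m.
So at most 1e-05° × 87762.5 ≈ 0.877625 m east–west.
In feet: 0.877625 m ÷ 0.3048 ≈ 2.8793 ft.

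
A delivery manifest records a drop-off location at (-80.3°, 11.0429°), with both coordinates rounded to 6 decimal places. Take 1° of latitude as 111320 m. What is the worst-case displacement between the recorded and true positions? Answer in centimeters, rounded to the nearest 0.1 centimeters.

5.6 centimeters

Rounding to 6 decimal places leaves each coordinate within ±5e-07° of the true value.
N–S: 5e-07° × 111320 m/° = 0.05566 m.
E–W at 80.3°: 5e-07° × 111320 × cos 80.3° = 5e-07 × 111320 × 0.1685 ≈ 0.00937812 m.
Worst case both components are at the extreme and orthogonal: √(0.05566² + 0.00937812²) ≈ 0.0564445 m.
That is 0.0564445 m = 5.6445 cm.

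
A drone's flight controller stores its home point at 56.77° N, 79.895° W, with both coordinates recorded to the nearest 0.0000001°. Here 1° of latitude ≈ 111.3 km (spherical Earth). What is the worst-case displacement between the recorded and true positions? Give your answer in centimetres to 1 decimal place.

Rounding to 7 decimal places leaves each coordinate within ±5e-08° of the true value.
North–south component: 5e-08° × 111300 = 0.005565 m.
East–west component at 56.77°: 5e-08° × 111300 × cos 56.77° ≈ 5e-08 × 60992.5 ≈ 0.00304963 m.
Worst case both components are at the extreme and orthogonal: √(0.005565² + 0.00304963²) ≈ 0.00634582 m.
That is 0.00634582 m = 0.63458 cm.

0.6 centimetres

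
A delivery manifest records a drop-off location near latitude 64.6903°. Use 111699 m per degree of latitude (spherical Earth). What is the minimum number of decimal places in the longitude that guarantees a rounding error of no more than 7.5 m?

4

At 64.6903° one degree of longitude covers 111699 × cos 64.6903° ≈ 111699 × 0.4275 ≈ 47752.5 m.
With N decimal places the half-ulp bound is 0.5·10⁻ᴺ°, or 0.5·10⁻ᴺ × 47752.5 m on the ground.
Need 0.5 × 47752.5 × 10⁻ᴺ ≤ 7.5 → 10⁻ᴺ ≤ 3.141e-04, so N ≥ 3.50.
At 3 places the error can reach 23.9 m, but 4 places keeps it to 2.39 m.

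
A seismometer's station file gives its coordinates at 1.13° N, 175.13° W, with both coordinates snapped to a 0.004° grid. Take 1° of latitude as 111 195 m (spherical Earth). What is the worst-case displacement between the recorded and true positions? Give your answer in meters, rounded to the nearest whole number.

With a 0.004° grid the true value lies within half a step, ±0.004°/2 = ±0.002°, of the stored one.
N–S: 0.002° × 111195 m/° = 222.39 m.
East–west component at 1.13°: 0.002° × 111195 × cos 1.13° ≈ 0.002 × 111173 ≈ 222.347 m.
The two errors are perpendicular, so the maximum displacement is √(222.39² + 222.347²) ≈ 314.476 m.

314 meters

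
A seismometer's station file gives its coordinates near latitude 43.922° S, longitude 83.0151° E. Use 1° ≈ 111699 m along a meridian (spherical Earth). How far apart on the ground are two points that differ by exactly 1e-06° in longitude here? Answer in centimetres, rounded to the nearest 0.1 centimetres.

8.0 centimetres

At 43.922° a degree of longitude is 111699 × cos 43.922° ≈ 80455.1 m, so 1e-06° corresponds to 0.0804551 m.
That is 0.0804551 m = 8.0455 cm.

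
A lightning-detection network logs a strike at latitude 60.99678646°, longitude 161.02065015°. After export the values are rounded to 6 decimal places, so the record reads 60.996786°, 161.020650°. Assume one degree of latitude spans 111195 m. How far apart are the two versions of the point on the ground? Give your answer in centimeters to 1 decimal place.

The latitude changed by +0.00000046° and the longitude by +0.00000015°.
N–S: 0.00000046° × 111195 m/° = 0.0511497 m.
East–west at this latitude: 0.00000015° × 111195 × cos 60.9968° ≈ 0.00000015 × 53913.9 = 0.00808708 m.
Distance: √(0.0511497² + 0.00808708²) ≈ 0.0517851 m.
That is 0.0517851 m = 5.1785 cm.

5.2 centimeters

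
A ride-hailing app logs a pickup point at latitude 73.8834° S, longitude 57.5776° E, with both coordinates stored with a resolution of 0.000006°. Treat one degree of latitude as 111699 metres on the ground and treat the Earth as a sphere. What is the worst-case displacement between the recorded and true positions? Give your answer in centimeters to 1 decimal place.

With a 0.000006° grid the true value lies within half a step, ±0.000006°/2 = ±3e-06°, of the stored one.
North–south component: 3e-06° × 111699 = 0.335097 m.
E–W at 73.8834°: 3e-06° × 111699 × cos 73.8834° = 3e-06 × 111699 × 0.2776 ≈ 0.0930206 m.
Combining orthogonally: (0.335097² + 0.0930206²)^½ ≈ 0.347768 m.
That is 0.347768 m = 34.777 cm.

34.8 centimeters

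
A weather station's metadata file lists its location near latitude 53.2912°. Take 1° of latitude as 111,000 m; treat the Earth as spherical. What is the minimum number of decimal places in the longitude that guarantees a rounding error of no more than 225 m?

At 53.2912° one degree of longitude covers 111000 × cos 53.2912° ≈ 111000 × 0.5977 ≈ 66350.1 m.
With N decimal places the half-ulp bound is 0.5·10⁻ᴺ°, or 0.5·10⁻ᴺ × 66350.1 m on the ground.
Setting 33175 × 10⁻ᴺ ≤ 225 gives 10ᴺ ≥ 147.4, i.e. N ≥ 2.17.
N = 2 would give 332 m (too coarse); N = 3 gives 33.2 m ≤ 225 m.

3 decimal places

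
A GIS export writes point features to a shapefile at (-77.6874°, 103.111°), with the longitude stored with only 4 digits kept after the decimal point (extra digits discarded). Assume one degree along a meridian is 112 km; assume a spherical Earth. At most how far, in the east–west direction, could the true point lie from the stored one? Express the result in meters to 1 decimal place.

Truncating at 4 decimal places can drop up to a full unit in the last place, so the longitude may be off by as much as 0.0001°.
One degree of longitude at 77.6874° is 112000 × cos 77.6874° ≈ 112000 × 0.2132 = 23883.5 m.
So at most 0.0001° × 23883.5 ≈ 2.38835 m east–west.

2.4 meters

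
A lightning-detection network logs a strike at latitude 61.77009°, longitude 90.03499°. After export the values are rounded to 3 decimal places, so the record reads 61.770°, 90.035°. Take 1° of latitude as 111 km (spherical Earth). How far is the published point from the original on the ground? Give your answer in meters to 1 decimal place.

10.0 meters

Δlat = 61.77009 − 61.770 = +0.00009°; Δlon = 90.03499 − 90.035 = -0.00001°.
N–S: 0.00009° × 111000 m/° = 9.99 m.
E–W at 61.77°: -0.00001° × 111000 × cos 61.77° = -0.00001 × 111000 × 0.4730 ≈ -0.525043 m.
Combined displacement = (9.99² + 0.525043²)^½ ≈ 10.0038 m.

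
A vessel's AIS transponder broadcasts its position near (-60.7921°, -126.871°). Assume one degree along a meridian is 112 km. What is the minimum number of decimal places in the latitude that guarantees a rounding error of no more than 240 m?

3 decimal places

One degree of latitude covers 112000 m.
With N decimal places the half-ulp bound is 0.5·10⁻ᴺ°, or 0.5·10⁻ᴺ × 112000 m on the ground.
Setting 56000 × 10⁻ᴺ ≤ 240 gives 10ᴺ ≥ 233.3, i.e. N ≥ 2.37.
So 3 decimal places suffice (56 m); 2 would allow up to 560 m.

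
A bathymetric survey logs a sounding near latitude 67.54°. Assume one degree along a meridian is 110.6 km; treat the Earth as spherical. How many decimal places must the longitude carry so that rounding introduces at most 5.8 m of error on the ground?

At 67.54° one degree of longitude covers 110600 × cos 67.54° ≈ 110600 × 0.3820 ≈ 42253.4 m.
Rounding to N decimal places gives at most 0.5 × 10⁻ᴺ degrees of error, i.e. 0.5 × 10⁻ᴺ × 42253.4 m.
Need 0.5 × 42253.4 × 10⁻ᴺ ≤ 5.8 → 10⁻ᴺ ≤ 2.745e-04, so N ≥ 3.56.
So 4 decimal places suffice (2.11 m); 3 would allow up to 21.1 m.

4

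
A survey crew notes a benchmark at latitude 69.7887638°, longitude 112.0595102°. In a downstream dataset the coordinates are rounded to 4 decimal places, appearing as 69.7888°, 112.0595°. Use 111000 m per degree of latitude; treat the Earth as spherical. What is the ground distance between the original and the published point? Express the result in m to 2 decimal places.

4.04 m

The latitude changed by -0.0000362° and the longitude by +0.0000102°.
North–south shift: -0.0000362 × 111000 = -4.0182 m.
E–W at 69.7888°: 0.0000102° × 111000 × cos 69.7888° = 0.0000102 × 111000 × 0.3455 ≈ 0.391154 m.
Combined displacement = (4.0182² + 0.391154²)^½ ≈ 4.03719 m.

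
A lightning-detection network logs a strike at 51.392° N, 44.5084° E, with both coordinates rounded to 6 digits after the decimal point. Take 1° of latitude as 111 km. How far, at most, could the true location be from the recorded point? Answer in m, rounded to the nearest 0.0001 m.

0.0654 m

Rounding to 6 decimal places leaves each coordinate within ±5e-07° of the true value.
North–south component: 5e-07° × 111000 = 0.0555 m.
Longitude error → 5e-07 × 111000 × cos 51.392° = 5e-07 × 111000 × 0.6240 ≈ 0.0346314 m.
The two errors are perpendicular, so the maximum displacement is √(0.0555² + 0.0346314²) ≈ 0.0654185 m.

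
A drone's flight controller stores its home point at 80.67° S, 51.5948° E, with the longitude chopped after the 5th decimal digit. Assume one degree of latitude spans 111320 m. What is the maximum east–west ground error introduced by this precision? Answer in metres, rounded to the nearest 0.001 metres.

Truncating at 5 decimal places can drop up to a full unit in the last place, so the longitude may be off by as much as 1e-05°.
One degree of longitude at 80.67° is 111320 × cos 80.67° ≈ 111320 × 0.1621 = 18047.3 m.
East–west error: 1e-05° × 18047.3 m/° ≈ 0.180473 m.

0.180 metres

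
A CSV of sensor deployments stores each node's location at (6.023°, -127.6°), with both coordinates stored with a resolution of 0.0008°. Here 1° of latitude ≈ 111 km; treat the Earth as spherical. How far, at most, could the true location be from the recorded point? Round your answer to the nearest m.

With a 0.0008° grid the true value lies within half a step, ±0.0008°/2 = ±0.0004°, of the stored one.
North–south component: 0.0004° × 111000 = 44.4 m.
E–W at 6.023°: 0.0004° × 111000 × cos 6.023° = 0.0004 × 111000 × 0.9945 ≈ 44.1549 m.
Worst case both components are at the extreme and orthogonal: √(44.4² + 44.1549²) ≈ 62.618 m.

63 m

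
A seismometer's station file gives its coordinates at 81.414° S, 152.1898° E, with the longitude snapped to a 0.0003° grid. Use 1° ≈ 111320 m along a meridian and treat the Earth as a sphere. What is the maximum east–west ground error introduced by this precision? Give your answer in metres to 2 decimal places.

With a 0.0003° grid the true value lies within half a step, ±0.0003°/2 = ±0.00015°, of the stored one.
Parallels shrink by cos φ, so at 81.414° a degree of longitude is 111320 × 0.1493 ≈ 16619.4 m.
So at most 0.00015° × 16619.4 ≈ 2.49291 m east–west.

2.49 metres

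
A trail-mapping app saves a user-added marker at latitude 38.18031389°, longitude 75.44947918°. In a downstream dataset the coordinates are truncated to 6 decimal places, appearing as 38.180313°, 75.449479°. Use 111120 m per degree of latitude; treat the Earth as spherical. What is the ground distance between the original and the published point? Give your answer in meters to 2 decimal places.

0.10 meters

The latitude changed by +0.00000089° and the longitude by +0.00000018°.
North–south shift: 0.00000089 × 111120 = 0.0988968 m.
East–west at this latitude: 0.00000018° × 111120 × cos 38.1803° ≈ 0.00000018 × 87348 = 0.0157226 m.
Hypotenuse of the two orthogonal shifts: √(0.0988968² + 0.0157226²) = 0.100139 m.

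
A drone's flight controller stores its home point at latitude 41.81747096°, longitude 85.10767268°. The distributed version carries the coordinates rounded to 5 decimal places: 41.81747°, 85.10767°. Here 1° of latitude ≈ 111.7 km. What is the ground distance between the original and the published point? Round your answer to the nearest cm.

25 cm

Δlat = 41.81747096 − 41.81747 = +0.00000096°; Δlon = 85.10767268 − 85.10767 = +0.00000268°.
North–south shift: 0.00000096 × 111700 = 0.107232 m.
E–W at 41.8175°: 0.00000268° × 111700 × cos 41.8175° = 0.00000268 × 111700 × 0.7453 ≈ 0.223102 m.
Distance: √(0.107232² + 0.223102²) ≈ 0.247534 m.
That is 0.247534 m = 24.753 cm.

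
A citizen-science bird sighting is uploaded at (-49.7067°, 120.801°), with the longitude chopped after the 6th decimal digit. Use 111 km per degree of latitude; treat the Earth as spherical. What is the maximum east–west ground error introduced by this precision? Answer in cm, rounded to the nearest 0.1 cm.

Truncating at 6 decimal places can drop up to a full unit in the last place, so the longitude may be off by as much as 1e-06°.
Parallels shrink by cos φ, so at 49.7067° a degree of longitude is 111000 × 0.6467 ≈ 71783.8 m.
So at most 1e-06° × 71783.8 ≈ 0.0717838 m east–west.
That is 0.0717838 m = 7.1784 cm.

7.2 cm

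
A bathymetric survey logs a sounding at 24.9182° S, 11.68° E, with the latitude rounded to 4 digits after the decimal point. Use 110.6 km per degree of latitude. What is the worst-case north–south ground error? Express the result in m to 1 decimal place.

5.5 m

Rounding to 4 decimal places leaves the latitude within ±5e-05° of the true value.
North–south distance: 5e-05° × 110600 m/° = 5.53 m.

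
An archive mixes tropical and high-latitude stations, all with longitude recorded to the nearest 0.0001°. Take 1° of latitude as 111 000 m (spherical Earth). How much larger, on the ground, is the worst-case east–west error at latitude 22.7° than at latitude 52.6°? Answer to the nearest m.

Rounding to 4 decimal places leaves the longitude within ±5e-05° of the true value.
At 22.7°: 5e-05° × 111000 × cos 22.7° = 5e-05 × 111000 × 0.9225 ≈ 5.1201 m.
Error at 52.6° = 5e-05° × 111000 × cos 52.6° ≈ 5.55 × 0.6074 = 3.3709 m.
So the lower-latitude error exceeds the higher by 5.1201 − 3.3709 = 1.7492 m.

2 m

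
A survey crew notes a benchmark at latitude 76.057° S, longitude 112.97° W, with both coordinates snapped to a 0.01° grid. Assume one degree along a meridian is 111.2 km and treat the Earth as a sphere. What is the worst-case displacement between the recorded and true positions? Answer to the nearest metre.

With a 0.01° grid the true value lies within half a step, ±0.01°/2 = ±0.005°, of the stored one.
Latitude error → 0.005 × 111200 = 556 m along the meridian.
Longitude error → 0.005 × 111200 × cos 76.057° = 0.005 × 111200 × 0.2410 ≈ 133.972 m.
Combining orthogonally: (556² + 133.972²)^½ ≈ 571.913 m.

572 metres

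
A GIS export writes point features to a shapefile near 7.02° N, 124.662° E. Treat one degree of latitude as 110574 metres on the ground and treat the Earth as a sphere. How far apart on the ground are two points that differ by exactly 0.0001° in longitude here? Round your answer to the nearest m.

At 7.02° a degree of longitude is 110574 × cos 7.02° ≈ 109745 m, so 0.0001° corresponds to 10.9745 m.

11 m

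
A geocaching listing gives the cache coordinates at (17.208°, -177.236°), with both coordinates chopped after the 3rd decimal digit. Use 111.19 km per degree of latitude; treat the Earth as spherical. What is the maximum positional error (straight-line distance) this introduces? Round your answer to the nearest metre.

Truncating at 3 decimal places can drop up to a full unit in the last place, so each coordinate may be off by as much as 0.001°.
North–south component: 0.001° × 111190 = 111.19 m.
E–W at 17.208°: 0.001° × 111190 × cos 17.208° = 0.001 × 111190 × 0.9552 ≈ 106.213 m.
The two errors are perpendicular, so the maximum displacement is √(111.19² + 106.213²) ≈ 153.767 m.

154 metres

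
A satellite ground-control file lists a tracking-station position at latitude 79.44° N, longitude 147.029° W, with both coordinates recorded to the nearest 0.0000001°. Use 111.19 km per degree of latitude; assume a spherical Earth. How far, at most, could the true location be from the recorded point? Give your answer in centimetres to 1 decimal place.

Rounding to 7 decimal places leaves each coordinate within ±5e-08° of the true value.
North–south component: 5e-08° × 111190 = 0.0055595 m.
Longitude error → 5e-08 × 111190 × cos 79.44° = 5e-08 × 111190 × 0.1833 ≈ 0.00101886 m.
Combining orthogonally: (0.0055595² + 0.00101886²)^½ ≈ 0.00565209 m.
That is 0.00565209 m = 0.56521 cm.

0.6 centimetres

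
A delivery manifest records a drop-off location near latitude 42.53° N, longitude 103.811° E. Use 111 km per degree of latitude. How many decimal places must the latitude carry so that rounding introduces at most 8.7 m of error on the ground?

4

One degree of latitude covers 111000 m.
With N decimal places the half-ulp bound is 0.5·10⁻ᴺ°, or 0.5·10⁻ᴺ × 111000 m on the ground.
Need 0.5 × 111000 × 10⁻ᴺ ≤ 8.7 → 10⁻ᴺ ≤ 1.568e-04, so N ≥ 3.80.
N = 3 would give 55.5 m (too coarse); N = 4 gives 5.55 m ≤ 8.7 m.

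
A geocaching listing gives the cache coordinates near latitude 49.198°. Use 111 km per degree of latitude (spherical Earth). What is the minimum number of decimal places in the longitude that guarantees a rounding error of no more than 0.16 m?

6

At 49.198° one degree of longitude covers 111000 × cos 49.198° ≈ 111000 × 0.6534 ≈ 72532.6 m.
N decimal places → at most half a unit in the last place, 0.5 × 10⁻ᴺ° = 72532.6/2 × 10⁻ᴺ m.
Setting 36266.3 × 10⁻ᴺ ≤ 0.16 gives 10ᴺ ≥ 2.267e+05, i.e. N ≥ 5.36.
N = 5 would give 0.363 m (too coarse); N = 6 gives 0.0363 m ≤ 0.16 m.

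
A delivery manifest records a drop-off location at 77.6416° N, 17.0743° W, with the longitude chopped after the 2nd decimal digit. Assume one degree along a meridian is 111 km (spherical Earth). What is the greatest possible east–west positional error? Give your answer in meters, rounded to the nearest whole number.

238 meters

Truncating at 2 decimal places can drop up to a full unit in the last place, so the longitude may be off by as much as 0.01°.
At latitude 77.6416° a degree of longitude spans 111000 m × cos 77.6416° = 111000 × 0.2140 ≈ 23756.9 m.
East–west error: 0.01° × 23756.9 m/° ≈ 237.569 m.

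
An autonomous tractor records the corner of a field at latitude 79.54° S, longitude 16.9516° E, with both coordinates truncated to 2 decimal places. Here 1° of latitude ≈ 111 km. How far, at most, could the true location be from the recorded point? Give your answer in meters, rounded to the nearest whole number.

Truncating at 2 decimal places can drop up to a full unit in the last place, so each coordinate may be off by as much as 0.01°.
Latitude error → 0.01 × 111000 = 1110 m along the meridian.
Longitude error → 0.01 × 111000 × cos 79.54° = 0.01 × 111000 × 0.1815 ≈ 201.519 m.
The two errors are perpendicular, so the maximum displacement is √(1110² + 201.519²) ≈ 1128.14 m.

1128 meters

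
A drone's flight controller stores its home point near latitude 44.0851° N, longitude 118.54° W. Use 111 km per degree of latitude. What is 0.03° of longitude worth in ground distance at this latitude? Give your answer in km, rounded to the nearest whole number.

0.03° of longitude at 44.0851° is 0.03 × 111000 × cos 44.0851° ≈ 0.03 × 79732.1 = 2391.96 m.
That is 2391.96 m = 2.392 km.

2 km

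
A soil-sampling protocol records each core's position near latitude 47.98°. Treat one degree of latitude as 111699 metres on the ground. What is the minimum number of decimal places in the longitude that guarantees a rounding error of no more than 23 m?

4 decimal places

At 47.98° one degree of longitude covers 111699 × cos 47.98° ≈ 111699 × 0.6694 ≈ 74770.2 m.
Rounding to N decimal places gives at most 0.5 × 10⁻ᴺ degrees of error, i.e. 0.5 × 10⁻ᴺ × 74770.2 m.
Setting 37385.1 × 10⁻ᴺ ≤ 23 gives 10ᴺ ≥ 1625, i.e. N ≥ 3.21.
N = 3 would give 37.4 m (too coarse); N = 4 gives 3.74 m ≤ 23 m.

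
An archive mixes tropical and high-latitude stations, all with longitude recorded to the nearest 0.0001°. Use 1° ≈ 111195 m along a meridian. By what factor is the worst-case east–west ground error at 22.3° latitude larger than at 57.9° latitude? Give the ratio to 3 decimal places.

1.741

Rounding to 4 decimal places leaves the longitude within ±5e-05° of the true value.
Error at 22.3° = 5e-05° × 111195 × cos 22.3° ≈ 5.5598 × 0.9252 = 5.1439 m.
Error at 57.9° = 5e-05° × 111195 × cos 57.9° ≈ 5.5598 × 0.5314 = 2.9544 m.
Ratio: 5.1439 / 2.9544 = cos 22.3° / cos 57.9° ≈ 1.7411.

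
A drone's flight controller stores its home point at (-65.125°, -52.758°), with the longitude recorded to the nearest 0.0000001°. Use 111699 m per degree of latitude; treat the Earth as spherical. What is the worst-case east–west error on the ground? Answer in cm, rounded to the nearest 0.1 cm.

0.2 cm

Rounding to 7 decimal places leaves the longitude within ±5e-08° of the true value.
At latitude 65.125° a degree of longitude spans 111699 m × cos 65.125° = 111699 × 0.4206 ≈ 46985.1 m.
Maximum E–W displacement: 5e-08 × 46985.1 = 0.00234925 m.
That is 0.00234925 m = 0.23493 cm.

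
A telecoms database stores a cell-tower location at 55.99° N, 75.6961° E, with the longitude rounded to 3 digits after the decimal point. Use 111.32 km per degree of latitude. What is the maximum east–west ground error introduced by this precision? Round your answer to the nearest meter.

Rounding to 3 decimal places leaves the longitude within ±0.0005° of the true value.
Parallels shrink by cos φ, so at 55.99° a degree of longitude is 111320 × 0.5593 ≈ 62265.5 m.
East–west error: 0.0005° × 62265.5 m/° ≈ 31.1327 m.

31 meters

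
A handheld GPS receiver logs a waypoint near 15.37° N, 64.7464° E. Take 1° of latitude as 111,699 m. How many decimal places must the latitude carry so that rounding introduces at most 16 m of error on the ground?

One degree of latitude covers 111699 m.
With N decimal places the half-ulp bound is 0.5·10⁻ᴺ°, or 0.5·10⁻ᴺ × 111699 m on the ground.
Setting 55849.5 × 10⁻ᴺ ≤ 16 gives 10ᴺ ≥ 3491, i.e. N ≥ 3.54.
So 4 decimal places suffice (5.58 m); 3 would allow up to 55.8 m.

4 decimal places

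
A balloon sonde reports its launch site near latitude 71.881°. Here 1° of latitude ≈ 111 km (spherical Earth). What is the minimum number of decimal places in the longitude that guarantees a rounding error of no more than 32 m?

At 71.881° one degree of longitude covers 111000 × cos 71.881° ≈ 111000 × 0.3110 ≈ 34520.1 m.
Rounding to N decimal places gives at most 0.5 × 10⁻ᴺ degrees of error, i.e. 0.5 × 10⁻ᴺ × 34520.1 m.
Need 0.5 × 34520.1 × 10⁻ᴺ ≤ 32 → 10⁻ᴺ ≤ 1.854e-03, so N ≥ 2.73.
At 2 places the error can reach 173 m, but 3 places keeps it to 17.3 m.

3 decimal places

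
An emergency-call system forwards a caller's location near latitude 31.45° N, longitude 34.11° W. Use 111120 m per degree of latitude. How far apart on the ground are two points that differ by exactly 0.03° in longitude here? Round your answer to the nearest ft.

9330 ft

0.03° of longitude at 31.45° is 0.03 × 111120 × cos 31.45° ≈ 0.03 × 94796 = 2843.88 m.
Converting: 2843.88 m × 3.2808 ft/m ≈ 9330.3 ft.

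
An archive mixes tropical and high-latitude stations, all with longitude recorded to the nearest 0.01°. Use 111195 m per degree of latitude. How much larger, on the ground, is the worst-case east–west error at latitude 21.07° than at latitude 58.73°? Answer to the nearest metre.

Rounding to 2 decimal places leaves the longitude within ±0.005° of the true value.
Error at 21.07° = 0.005° × 111195 × cos 21.07° ≈ 555.98 × 0.9331 = 518.8 m.
At 58.73°: 0.005° × 111195 × cos 58.73° = 0.005 × 111195 × 0.5191 ≈ 288.59 m.
So the lower-latitude error exceeds the higher by 518.8 − 288.59 = 230.21 m.

230 metres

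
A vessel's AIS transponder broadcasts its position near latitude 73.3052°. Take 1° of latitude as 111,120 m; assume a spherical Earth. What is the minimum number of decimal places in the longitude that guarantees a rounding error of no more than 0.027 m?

At 73.3052° one degree of longitude covers 111120 × cos 73.3052° ≈ 111120 × 0.2873 ≈ 31921.8 m.
Rounding to N decimal places gives at most 0.5 × 10⁻ᴺ degrees of error, i.e. 0.5 × 10⁻ᴺ × 31921.8 m.
Setting 15960.9 × 10⁻ᴺ ≤ 0.027 gives 10ᴺ ≥ 5.911e+05, i.e. N ≥ 5.77.
So 6 decimal places suffice (0.016 m); 5 would allow up to 0.16 m.

6 decimal places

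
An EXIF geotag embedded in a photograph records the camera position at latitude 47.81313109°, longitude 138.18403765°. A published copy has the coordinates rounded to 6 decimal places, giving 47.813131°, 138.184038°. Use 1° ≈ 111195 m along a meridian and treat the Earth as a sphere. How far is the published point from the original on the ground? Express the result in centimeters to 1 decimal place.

The latitude changed by +0.00000009° and the longitude by -0.00000035°.
N–S: 0.00000009° × 111195 m/° = 0.0100076 m.
E–W at 47.8131°: -0.00000035° × 111195 × cos 47.8131° = -0.00000035 × 111195 × 0.6716 ≈ -0.0261356 m.
Distance: √(0.0100076² + 0.0261356²) ≈ 0.0279861 m.
That is 0.0279861 m = 2.7986 cm.

2.8 centimeters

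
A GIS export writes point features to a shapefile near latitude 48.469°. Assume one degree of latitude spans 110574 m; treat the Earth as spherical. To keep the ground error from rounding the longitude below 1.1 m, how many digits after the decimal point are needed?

5 decimal places

At 48.469° one degree of longitude covers 110574 × cos 48.469° ≈ 110574 × 0.6630 ≈ 73313.3 m.
N decimal places → at most half a unit in the last place, 0.5 × 10⁻ᴺ° = 73313.3/2 × 10⁻ᴺ m.
Need 0.5 × 73313.3 × 10⁻ᴺ ≤ 1.1 → 10⁻ᴺ ≤ 3.001e-05, so N ≥ 4.52.
N = 4 would give 3.67 m (too coarse); N = 5 gives 0.367 m ≤ 1.1 m.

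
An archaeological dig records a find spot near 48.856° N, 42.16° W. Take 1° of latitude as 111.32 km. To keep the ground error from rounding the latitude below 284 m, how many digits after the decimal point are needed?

3 decimal places

One degree of latitude covers 111320 m.
With N decimal places the half-ulp bound is 0.5·10⁻ᴺ°, or 0.5·10⁻ᴺ × 111320 m on the ground.
Need 0.5 × 111320 × 10⁻ᴺ ≤ 284 → 10⁻ᴺ ≤ 5.102e-03, so N ≥ 2.29.
At 2 places the error can reach 557 m, but 3 places keeps it to 55.7 m.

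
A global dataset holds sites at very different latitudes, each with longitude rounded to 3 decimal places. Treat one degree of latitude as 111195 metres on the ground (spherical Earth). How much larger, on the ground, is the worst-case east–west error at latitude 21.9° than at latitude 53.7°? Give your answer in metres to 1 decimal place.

Rounding to 3 decimal places leaves the longitude within ±0.0005° of the true value.
At 21.9°: 0.0005° × 111195 × cos 21.9° = 0.0005 × 111195 × 0.9278 ≈ 51.585 m.
Error at 53.7° = 0.0005° × 111195 × cos 53.7° ≈ 55.598 × 0.5920 = 32.914 m.
Difference: 51.585 − 32.914 = 18.671 m.

18.7 metres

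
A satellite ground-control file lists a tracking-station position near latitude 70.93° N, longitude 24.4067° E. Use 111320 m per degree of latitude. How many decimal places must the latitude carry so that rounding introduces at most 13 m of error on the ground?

One degree of latitude covers 111320 m.
N decimal places → at most half a unit in the last place, 0.5 × 10⁻ᴺ° = 111320/2 × 10⁻ᴺ m.
Setting 55660 × 10⁻ᴺ ≤ 13 gives 10ᴺ ≥ 4282, i.e. N ≥ 3.63.
At 3 places the error can reach 55.7 m, but 4 places keeps it to 5.57 m.

4 decimal places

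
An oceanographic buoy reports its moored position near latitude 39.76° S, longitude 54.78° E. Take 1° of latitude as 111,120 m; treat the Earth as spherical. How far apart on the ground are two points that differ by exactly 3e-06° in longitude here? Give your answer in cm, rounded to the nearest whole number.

26 cm

At 39.76° a degree of longitude is 111120 × cos 39.76° ≈ 85421.3 m, so 3e-06° corresponds to 0.256264 m.
That is 0.256264 m = 25.626 cm.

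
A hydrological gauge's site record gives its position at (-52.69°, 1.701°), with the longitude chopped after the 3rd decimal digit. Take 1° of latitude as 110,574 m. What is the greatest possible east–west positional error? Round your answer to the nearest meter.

Truncating at 3 decimal places can drop up to a full unit in the last place, so the longitude may be off by as much as 0.001°.
One degree of longitude at 52.69° is 110574 × cos 52.69° ≈ 110574 × 0.6061 = 67021.9 m.
East–west error: 0.001° × 67021.9 m/° ≈ 67.0219 m.

67 meters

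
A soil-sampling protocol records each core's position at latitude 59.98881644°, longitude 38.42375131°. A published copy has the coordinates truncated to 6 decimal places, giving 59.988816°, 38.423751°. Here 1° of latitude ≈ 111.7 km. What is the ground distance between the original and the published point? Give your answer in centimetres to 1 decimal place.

The latitude changed by +0.00000044° and the longitude by +0.00000031°.
N–S: 0.00000044° × 111700 m/° = 0.049148 m.
East–west at this latitude: 0.00000031° × 111700 × cos 59.9888° ≈ 0.00000031 × 55868.9 = 0.0173194 m.
Combined displacement = (0.049148² + 0.0173194²)^½ ≈ 0.0521103 m.
That is 0.0521103 m = 5.211 cm.

5.2 centimetres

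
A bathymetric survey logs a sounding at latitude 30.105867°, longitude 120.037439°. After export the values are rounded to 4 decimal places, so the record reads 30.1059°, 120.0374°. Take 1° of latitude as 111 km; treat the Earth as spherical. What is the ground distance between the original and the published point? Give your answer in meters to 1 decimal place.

The latitude changed by -0.000033° and the longitude by +0.000039°.
North–south shift: -0.000033 × 111000 = -3.663 m.
East–west at this latitude: 0.000039° × 111000 × cos 30.1059° ≈ 0.000039 × 96026.1 = 3.74502 m.
Combined displacement = (3.663² + 3.74502²)^½ ≈ 5.23858 m.

5.2 meters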